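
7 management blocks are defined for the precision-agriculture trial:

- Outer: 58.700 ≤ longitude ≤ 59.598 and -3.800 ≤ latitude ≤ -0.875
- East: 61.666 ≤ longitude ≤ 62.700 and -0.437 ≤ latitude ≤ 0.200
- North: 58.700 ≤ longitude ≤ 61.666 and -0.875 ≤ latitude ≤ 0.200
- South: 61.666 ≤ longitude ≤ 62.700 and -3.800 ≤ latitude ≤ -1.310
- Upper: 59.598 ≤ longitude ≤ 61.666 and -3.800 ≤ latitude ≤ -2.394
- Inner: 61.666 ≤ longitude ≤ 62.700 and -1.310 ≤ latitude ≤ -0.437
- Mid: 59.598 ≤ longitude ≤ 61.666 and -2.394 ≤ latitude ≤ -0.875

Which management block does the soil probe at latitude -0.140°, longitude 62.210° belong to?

The point has longitude = 62.210 and latitude = -0.140.
Only East satisfies 61.666 ≤ longitude ≤ 62.700 and -0.437 ≤ latitude ≤ 0.200.

East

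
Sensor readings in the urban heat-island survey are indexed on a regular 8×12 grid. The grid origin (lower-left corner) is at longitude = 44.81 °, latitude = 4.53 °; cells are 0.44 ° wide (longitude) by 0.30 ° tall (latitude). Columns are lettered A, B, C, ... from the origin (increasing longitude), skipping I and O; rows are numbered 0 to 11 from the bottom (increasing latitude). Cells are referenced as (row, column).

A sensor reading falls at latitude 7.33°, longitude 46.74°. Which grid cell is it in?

(9, E)

Column index: ⌊(46.74 − 44.81) / 0.44⌋ = ⌊4.386⌋ = 4 → column E
Row offset from origin: ⌊(7.33 − 4.53) / 0.30⌋ = ⌊9.333⌋ = 9 → row 9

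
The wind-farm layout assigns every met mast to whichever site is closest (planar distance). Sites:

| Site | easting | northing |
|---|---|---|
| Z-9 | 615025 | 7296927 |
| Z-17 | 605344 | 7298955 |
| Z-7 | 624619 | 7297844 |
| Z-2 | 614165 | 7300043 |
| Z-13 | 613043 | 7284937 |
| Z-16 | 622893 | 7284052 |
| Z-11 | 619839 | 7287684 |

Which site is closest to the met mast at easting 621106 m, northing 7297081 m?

Z-7

Squared distances to each site:
Z-9: 37002277.000; Z-17: 251952520.000; Z-7: 12923338.000; Z-2: 56950925.000; Z-13: 212488705.000; Z-16: 172948210.000; Z-11: 89908898.000.
Minimum at Z-7.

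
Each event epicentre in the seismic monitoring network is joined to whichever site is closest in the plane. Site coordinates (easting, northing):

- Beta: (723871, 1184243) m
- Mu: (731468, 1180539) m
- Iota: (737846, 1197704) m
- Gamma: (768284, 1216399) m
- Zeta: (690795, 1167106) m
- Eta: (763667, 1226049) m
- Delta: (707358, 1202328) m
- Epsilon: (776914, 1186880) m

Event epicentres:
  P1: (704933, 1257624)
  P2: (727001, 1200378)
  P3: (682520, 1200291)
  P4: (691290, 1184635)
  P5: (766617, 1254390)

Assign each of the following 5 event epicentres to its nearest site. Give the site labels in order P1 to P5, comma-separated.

Delta, Iota, Delta, Zeta, Eta

P1 → Delta (d²=3063528241.00)
P2 → Iota (d²=124764301.00)
P3 → Delta (d²=621075613.00)
P4 → Zeta (d²=307510866.00)
P5 → Eta (d²=811914781.00)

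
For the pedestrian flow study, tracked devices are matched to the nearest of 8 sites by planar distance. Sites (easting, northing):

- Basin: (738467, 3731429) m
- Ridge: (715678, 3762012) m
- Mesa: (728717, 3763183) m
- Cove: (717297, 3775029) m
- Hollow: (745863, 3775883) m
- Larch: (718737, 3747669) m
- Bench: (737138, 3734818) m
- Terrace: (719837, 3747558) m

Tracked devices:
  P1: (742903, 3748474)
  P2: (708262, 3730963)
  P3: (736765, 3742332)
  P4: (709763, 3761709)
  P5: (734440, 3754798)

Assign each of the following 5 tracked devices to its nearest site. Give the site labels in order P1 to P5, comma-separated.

P1 → Bench (d²=219721561.00)
P2 → Larch (d²=388816061.00)
P3 → Bench (d²=56599325.00)
P4 → Ridge (d²=35079034.00)
P5 → Mesa (d²=103060954.00)

Bench, Larch, Bench, Ridge, Mesa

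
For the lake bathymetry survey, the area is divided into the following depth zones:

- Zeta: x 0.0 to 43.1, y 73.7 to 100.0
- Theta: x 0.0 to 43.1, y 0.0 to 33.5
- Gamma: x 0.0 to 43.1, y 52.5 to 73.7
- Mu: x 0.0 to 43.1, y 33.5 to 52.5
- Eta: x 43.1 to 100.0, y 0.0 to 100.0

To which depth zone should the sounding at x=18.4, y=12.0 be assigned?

Theta

The point has x = 18.4 and y = 12.0.
Only Theta satisfies 0.0 ≤ x ≤ 43.1 and 0.0 ≤ y ≤ 33.5.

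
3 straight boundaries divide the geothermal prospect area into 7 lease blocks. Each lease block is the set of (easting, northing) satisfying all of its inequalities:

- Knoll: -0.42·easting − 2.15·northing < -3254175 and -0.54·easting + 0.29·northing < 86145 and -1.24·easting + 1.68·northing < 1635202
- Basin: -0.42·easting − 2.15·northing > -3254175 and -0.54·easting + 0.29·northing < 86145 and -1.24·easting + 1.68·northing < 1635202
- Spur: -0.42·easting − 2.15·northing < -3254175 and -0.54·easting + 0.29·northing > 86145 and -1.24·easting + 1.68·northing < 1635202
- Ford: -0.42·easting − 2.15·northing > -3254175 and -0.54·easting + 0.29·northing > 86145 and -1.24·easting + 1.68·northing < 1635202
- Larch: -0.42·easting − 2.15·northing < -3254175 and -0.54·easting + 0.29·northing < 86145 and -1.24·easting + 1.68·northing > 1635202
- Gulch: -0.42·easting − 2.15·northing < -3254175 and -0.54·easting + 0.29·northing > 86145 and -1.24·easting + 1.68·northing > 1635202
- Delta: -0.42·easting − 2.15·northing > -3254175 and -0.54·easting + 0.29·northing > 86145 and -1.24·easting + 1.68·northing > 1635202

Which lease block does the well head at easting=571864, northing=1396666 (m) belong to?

Delta

-0.42·571864 − 2.15·1396666 = -3243014.780, which is > -3254175
-0.54·571864 + 0.29·1396666 = 96226.580, which is > 86145
-1.24·571864 + 1.68·1396666 = 1637287.520, which is > 1635202
This sign pattern matches Delta.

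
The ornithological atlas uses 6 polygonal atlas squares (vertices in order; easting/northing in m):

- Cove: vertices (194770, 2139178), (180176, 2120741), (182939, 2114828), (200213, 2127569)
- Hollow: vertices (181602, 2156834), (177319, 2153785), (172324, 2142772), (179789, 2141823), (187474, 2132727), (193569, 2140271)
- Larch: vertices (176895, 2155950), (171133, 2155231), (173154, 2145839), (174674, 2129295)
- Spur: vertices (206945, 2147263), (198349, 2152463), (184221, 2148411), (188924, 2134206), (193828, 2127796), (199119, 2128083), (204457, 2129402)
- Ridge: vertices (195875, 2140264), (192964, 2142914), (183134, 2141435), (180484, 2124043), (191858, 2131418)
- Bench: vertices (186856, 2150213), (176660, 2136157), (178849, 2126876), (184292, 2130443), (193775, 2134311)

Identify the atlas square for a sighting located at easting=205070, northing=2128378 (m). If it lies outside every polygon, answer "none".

none

Cast a ray rightward from (205070, 2128378). For each polygon, the edges (by vertex number in listed order) whose endpoints lie on opposite sides of northing = 2128378, where each meets that height, and whether that is right or left of the point:
Cove: 1–2 at easting≈186221.1 (left), 4–1 at easting≈199833.7 (left) → 0 crossings.
Hollow: no edge straddles that height → 0 crossings.
Larch: no edge straddles that height → 0 crossings.
Spur: 4–5 at easting≈193382.7 (left), 6–7 at easting≈200312.9 (left) → 0 crossings.
Ridge: 3–4 at easting≈181144.5 (left), 4–5 at easting≈187169.6 (left) → 0 crossings.
Bench: 2–3 at easting≈178494.7 (left), 3–4 at easting≈181141.0 (left) → 0 crossings.
All counts are even, so the point lies outside every listed polygon.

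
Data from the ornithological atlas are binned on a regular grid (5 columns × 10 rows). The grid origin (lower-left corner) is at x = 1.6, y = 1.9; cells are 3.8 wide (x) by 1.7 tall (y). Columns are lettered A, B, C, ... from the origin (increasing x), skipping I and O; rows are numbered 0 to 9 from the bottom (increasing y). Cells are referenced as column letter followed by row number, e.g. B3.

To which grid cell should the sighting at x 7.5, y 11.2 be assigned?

B5

Column index: ⌊(7.5 − 1.6) / 3.8⌋ = ⌊1.553⌋ = 1 → column B
Row offset from origin: ⌊(11.2 − 1.9) / 1.7⌋ = ⌊5.471⌋ = 5 → row 5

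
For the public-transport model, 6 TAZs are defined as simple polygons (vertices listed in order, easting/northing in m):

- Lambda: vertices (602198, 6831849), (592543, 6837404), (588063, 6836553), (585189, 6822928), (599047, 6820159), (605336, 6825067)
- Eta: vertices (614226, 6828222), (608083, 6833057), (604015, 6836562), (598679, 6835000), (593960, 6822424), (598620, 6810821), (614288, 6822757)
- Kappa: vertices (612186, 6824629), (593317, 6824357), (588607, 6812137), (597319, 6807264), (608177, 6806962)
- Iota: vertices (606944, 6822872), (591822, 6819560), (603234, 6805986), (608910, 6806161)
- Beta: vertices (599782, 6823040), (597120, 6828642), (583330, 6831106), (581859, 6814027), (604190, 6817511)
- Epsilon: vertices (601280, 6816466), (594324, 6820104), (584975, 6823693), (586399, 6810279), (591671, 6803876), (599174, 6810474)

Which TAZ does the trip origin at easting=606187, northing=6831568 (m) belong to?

Eta

Cast a ray rightward from (606187, 6831568). For each polygon, the edges (by vertex number in listed order) whose endpoints lie on opposite sides of northing = 6831568, where each meets that height, and whether that is right or left of the point:
Lambda: 3–4 at easting≈587011.5 (left), 6–1 at easting≈602328.0 (left) → 0 crossings.
Eta: 1–2 at easting≈609974.8 (right), 4–5 at easting≈597391.2 (left) → 1 crossing.
Kappa: no edge straddles that height → 0 crossings.
Iota: no edge straddles that height → 0 crossings.
Beta: no edge straddles that height → 0 crossings.
Epsilon: no edge straddles that height → 0 crossings.
Only Eta has an odd count, so the point is inside Eta.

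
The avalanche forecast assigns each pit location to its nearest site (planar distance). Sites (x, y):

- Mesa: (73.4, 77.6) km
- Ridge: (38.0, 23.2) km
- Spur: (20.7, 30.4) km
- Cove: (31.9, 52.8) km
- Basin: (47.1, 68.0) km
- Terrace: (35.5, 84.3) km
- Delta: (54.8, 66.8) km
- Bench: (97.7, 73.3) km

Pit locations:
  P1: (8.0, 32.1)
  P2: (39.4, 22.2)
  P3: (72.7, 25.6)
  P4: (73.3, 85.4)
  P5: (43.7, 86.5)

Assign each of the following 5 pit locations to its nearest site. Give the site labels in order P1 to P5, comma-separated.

Spur, Ridge, Ridge, Mesa, Terrace

P1 → Spur (d²=164.18)
P2 → Ridge (d²=2.96)
P3 → Ridge (d²=1209.85)
P4 → Mesa (d²=60.85)
P5 → Terrace (d²=72.08)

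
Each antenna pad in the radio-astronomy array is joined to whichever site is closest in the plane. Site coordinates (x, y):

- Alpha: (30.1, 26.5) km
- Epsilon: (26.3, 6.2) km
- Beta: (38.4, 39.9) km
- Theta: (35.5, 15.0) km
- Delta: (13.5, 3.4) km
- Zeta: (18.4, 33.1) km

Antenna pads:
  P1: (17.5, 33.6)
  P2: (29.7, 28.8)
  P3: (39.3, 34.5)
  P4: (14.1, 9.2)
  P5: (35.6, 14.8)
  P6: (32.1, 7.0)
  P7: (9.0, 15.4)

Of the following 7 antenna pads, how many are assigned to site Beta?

P1 → Zeta
P2 → Alpha
P3 → Beta
P4 → Delta
P5 → Theta
P6 → Epsilon
P7 → Delta
1 of the 7 goes to Beta.

1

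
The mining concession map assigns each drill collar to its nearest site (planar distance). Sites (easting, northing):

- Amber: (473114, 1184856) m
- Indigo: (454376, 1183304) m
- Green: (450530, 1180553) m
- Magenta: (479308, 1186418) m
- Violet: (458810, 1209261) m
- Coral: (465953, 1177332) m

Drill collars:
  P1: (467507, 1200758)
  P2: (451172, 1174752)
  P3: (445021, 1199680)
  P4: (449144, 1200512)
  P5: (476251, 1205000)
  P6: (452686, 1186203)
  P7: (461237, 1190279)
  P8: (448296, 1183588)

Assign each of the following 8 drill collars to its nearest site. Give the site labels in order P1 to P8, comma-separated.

Violet, Green, Violet, Violet, Violet, Indigo, Indigo, Green

P1 → Violet (d²=147938818.00)
P2 → Green (d²=34063765.00)
P3 → Violet (d²=281932082.00)
P4 → Violet (d²=169976557.00)
P5 → Violet (d²=322344602.00)
P6 → Indigo (d²=11260301.00)
P7 → Indigo (d²=95723946.00)
P8 → Green (d²=14201981.00)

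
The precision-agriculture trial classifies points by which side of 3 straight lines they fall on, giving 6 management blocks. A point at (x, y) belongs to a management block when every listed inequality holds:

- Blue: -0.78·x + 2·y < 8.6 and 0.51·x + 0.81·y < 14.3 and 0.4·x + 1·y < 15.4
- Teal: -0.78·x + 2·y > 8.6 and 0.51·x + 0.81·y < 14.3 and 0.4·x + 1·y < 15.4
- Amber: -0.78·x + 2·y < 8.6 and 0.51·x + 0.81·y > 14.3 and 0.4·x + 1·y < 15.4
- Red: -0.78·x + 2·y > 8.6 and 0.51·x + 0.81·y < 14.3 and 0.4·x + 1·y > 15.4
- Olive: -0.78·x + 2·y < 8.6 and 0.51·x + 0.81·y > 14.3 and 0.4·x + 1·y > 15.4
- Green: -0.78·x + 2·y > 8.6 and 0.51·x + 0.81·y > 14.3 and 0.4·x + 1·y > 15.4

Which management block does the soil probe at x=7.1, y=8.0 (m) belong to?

Teal

-0.78·7.1 + 2·8.0 = 10.462, which is > 8.6
0.51·7.1 + 0.81·8.0 = 10.101, which is < 14.3
0.4·7.1 + 1·8.0 = 10.840, which is < 15.4
This sign pattern matches Teal.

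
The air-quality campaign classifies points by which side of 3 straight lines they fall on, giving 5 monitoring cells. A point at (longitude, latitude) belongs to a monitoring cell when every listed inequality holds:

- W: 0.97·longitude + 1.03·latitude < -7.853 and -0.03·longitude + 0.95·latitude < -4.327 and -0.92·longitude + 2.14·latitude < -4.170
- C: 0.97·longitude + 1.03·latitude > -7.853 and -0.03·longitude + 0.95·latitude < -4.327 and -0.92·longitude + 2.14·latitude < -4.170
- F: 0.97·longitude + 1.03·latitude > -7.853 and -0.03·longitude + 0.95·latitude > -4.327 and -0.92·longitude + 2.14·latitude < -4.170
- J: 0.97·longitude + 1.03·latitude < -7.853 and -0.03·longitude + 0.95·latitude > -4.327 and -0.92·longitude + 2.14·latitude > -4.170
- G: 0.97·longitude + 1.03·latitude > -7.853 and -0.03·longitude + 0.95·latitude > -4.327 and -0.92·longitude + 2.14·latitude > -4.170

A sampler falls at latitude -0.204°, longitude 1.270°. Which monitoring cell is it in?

G

0.97·1.270 + 1.03·-0.204 = 1.022, which is > -7.853
-0.03·1.270 + 0.95·-0.204 = -0.232, which is > -4.327
-0.92·1.270 + 2.14·-0.204 = -1.605, which is > -4.170
This sign pattern matches G.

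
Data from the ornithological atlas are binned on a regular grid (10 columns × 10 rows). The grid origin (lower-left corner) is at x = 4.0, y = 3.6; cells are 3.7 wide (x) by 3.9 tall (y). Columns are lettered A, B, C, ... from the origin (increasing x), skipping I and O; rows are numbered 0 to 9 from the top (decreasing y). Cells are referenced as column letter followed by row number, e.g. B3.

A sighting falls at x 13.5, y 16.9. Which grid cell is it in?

C6

Column index: ⌊(13.5 − 4.0) / 3.7⌋ = ⌊2.568⌋ = 2 → column C
Row offset from origin: ⌊(16.9 − 3.6) / 3.9⌋ = ⌊3.410⌋ = 3 → row 6 (counted from top)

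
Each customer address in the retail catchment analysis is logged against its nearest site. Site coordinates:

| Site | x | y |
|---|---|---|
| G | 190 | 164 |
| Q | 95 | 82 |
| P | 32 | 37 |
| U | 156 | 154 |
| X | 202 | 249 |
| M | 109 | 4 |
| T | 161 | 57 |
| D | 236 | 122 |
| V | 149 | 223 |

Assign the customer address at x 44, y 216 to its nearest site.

V

Squared distances to each site:
G: 24020.000; Q: 20557.000; P: 32185.000; U: 16388.000; X: 26053.000; M: 49169.000; T: 38970.000; D: 45700.000; V: 11074.000.
Minimum at V.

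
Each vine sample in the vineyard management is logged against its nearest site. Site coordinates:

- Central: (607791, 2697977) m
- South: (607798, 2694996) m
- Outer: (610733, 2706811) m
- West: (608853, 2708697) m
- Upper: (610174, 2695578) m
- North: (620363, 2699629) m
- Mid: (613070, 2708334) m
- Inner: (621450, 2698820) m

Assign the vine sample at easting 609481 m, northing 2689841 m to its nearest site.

Squared distances to each site:
Central: 69050596.000; South: 29406514.000; Outer: 289548404.000; West: 355943120.000; Upper: 33393418.000; North: 214222868.000; Mid: 354871970.000; Inner: 223879402.000.
Minimum at South.

South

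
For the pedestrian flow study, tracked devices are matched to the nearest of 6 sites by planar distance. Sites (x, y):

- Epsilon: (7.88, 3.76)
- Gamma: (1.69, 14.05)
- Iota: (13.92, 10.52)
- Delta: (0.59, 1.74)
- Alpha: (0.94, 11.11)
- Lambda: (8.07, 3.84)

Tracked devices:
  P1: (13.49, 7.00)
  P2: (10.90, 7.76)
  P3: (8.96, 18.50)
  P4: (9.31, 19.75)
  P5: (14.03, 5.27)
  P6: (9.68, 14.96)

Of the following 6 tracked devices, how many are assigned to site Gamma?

P1 → Iota
P2 → Iota
P3 → Gamma
P4 → Gamma
P5 → Iota
P6 → Iota
2 of the 6 go to Gamma.

2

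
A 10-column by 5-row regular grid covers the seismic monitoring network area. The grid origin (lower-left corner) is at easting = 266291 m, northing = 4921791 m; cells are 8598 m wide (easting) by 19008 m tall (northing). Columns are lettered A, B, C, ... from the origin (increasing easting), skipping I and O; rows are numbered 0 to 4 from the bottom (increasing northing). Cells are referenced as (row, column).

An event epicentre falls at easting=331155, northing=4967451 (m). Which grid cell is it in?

(2, H)

Column index: ⌊(331155 − 266291) / 8598⌋ = ⌊7.544⌋ = 7 → column H
Row offset from origin: ⌊(4967451 − 4921791) / 19008⌋ = ⌊2.402⌋ = 2 → row 2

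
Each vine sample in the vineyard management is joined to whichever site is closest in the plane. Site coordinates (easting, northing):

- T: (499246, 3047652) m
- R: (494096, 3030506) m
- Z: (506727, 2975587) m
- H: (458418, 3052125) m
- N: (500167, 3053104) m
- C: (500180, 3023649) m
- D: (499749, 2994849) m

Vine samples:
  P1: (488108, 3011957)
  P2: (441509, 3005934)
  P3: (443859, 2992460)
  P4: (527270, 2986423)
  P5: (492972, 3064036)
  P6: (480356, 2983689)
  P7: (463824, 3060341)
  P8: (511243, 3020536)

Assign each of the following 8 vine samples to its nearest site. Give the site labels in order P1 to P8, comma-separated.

C, H, D, Z, N, D, H, C

P1 → C (d²=282436048.00)
P2 → H (d²=2419522762.00)
P3 → D (d²=3129399421.00)
P4 → Z (d²=539433745.00)
P5 → N (d²=171276649.00)
P6 → D (d²=500634049.00)
P7 → H (d²=96727492.00)
P8 → C (d²=132080738.00)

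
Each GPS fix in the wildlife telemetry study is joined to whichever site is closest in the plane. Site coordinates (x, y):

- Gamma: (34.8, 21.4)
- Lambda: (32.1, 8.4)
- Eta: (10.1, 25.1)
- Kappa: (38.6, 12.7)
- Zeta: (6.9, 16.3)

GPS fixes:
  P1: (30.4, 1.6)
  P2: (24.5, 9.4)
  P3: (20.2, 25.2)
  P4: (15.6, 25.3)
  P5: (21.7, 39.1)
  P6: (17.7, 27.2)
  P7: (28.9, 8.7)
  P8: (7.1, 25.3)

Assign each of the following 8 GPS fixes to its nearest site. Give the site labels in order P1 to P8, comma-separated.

P1 → Lambda (d²=49.13)
P2 → Lambda (d²=58.76)
P3 → Eta (d²=102.02)
P4 → Eta (d²=30.29)
P5 → Eta (d²=330.56)
P6 → Eta (d²=62.17)
P7 → Lambda (d²=10.33)
P8 → Eta (d²=9.04)

Lambda, Lambda, Eta, Eta, Eta, Eta, Lambda, Eta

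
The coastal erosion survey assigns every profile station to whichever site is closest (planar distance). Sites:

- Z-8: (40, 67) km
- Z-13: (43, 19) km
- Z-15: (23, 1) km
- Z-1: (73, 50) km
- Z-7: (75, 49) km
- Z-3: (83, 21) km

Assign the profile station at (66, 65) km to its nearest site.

Z-1

Squared distances to each site:
Z-8: 680.000; Z-13: 2645.000; Z-15: 5945.000; Z-1: 274.000; Z-7: 337.000; Z-3: 2225.000.
Minimum at Z-1.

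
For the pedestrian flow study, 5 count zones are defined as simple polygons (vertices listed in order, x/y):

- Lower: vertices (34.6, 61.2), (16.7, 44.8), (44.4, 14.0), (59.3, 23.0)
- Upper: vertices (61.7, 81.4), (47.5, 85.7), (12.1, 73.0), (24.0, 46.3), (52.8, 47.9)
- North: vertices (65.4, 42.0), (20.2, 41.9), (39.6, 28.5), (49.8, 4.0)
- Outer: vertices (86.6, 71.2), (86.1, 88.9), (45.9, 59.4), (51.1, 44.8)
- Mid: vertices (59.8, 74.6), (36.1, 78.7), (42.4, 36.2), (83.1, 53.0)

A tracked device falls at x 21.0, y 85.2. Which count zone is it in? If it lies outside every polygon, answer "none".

none

Cast a ray rightward from (21.0, 85.2). For each polygon, the edges (by vertex number in listed order) whose endpoints lie on opposite sides of y = 85.2, where each meets that height, and whether that is right or left of the point:
Lower: no edge straddles that height → 0 crossings.
Upper: 1–2 at x≈49.15 (right), 2–3 at x≈46.11 (right) → 2 crossings.
North: no edge straddles that height → 0 crossings.
Outer: 1–2 at x≈86.20 (right), 2–3 at x≈81.06 (right) → 2 crossings.
Mid: no edge straddles that height → 0 crossings.
All counts are even, so the point lies outside every listed polygon.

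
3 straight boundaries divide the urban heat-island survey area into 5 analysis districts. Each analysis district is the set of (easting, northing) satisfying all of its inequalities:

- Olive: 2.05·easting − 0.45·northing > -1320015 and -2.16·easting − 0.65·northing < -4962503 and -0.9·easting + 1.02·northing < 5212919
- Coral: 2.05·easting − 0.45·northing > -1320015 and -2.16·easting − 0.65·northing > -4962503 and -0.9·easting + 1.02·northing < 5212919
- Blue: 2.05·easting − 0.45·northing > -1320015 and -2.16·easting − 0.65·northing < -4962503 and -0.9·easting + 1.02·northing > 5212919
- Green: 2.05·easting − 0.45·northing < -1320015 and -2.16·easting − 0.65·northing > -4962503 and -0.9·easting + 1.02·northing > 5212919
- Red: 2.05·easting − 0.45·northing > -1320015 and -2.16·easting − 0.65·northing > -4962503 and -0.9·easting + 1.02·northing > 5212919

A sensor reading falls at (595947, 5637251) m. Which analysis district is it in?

2.05·595947 − 0.45·5637251 = -1315071.600, which is > -1320015
-2.16·595947 − 0.65·5637251 = -4951458.670, which is > -4962503
-0.9·595947 + 1.02·5637251 = 5213643.720, which is > 5212919
This sign pattern matches Red.

Red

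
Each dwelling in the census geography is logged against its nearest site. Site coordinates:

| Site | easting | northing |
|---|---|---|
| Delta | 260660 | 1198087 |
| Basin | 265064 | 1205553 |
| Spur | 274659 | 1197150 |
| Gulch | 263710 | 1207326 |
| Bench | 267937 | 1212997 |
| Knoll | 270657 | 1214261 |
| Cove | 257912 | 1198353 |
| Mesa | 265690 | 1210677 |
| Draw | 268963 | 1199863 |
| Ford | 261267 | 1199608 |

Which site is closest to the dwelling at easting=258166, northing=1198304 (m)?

Squared distances to each site:
Delta: 6267125.000; Basin: 100130405.000; Spur: 273350765.000; Gulch: 112132420.000; Bench: 311356690.000; Knoll: 410650930.000; Cove: 66917.000; Mesa: 209701705.000; Draw: 119005690.000; Ford: 11316617.000.
Minimum at Cove.

Cove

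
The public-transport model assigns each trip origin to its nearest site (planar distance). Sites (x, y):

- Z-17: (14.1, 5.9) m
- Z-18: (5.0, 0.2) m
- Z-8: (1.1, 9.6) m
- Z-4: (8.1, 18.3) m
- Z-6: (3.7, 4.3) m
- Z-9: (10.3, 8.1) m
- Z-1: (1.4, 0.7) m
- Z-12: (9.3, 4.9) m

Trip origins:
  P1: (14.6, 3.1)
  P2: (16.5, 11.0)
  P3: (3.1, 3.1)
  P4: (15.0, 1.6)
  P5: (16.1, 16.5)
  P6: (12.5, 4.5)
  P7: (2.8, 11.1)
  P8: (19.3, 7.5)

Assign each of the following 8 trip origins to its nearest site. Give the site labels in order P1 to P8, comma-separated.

Z-17, Z-17, Z-6, Z-17, Z-4, Z-17, Z-8, Z-17

P1 → Z-17 (d²=8.09)
P2 → Z-17 (d²=31.77)
P3 → Z-6 (d²=1.80)
P4 → Z-17 (d²=19.30)
P5 → Z-4 (d²=67.24)
P6 → Z-17 (d²=4.52)
P7 → Z-8 (d²=5.14)
P8 → Z-17 (d²=29.60)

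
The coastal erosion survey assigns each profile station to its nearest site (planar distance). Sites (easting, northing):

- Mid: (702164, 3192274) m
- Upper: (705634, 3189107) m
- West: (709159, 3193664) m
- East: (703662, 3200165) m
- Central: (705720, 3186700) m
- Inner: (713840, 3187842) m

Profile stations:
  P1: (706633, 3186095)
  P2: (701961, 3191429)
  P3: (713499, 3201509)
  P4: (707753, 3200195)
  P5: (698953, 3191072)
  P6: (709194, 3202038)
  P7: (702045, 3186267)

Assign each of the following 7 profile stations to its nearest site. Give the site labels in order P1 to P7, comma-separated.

P1 → Central (d²=1199594.00)
P2 → Mid (d²=755234.00)
P3 → West (d²=80379625.00)
P4 → East (d²=16737181.00)
P5 → Mid (d²=11755325.00)
P6 → East (d²=34111153.00)
P7 → Central (d²=13693114.00)

Central, Mid, West, East, Mid, East, Central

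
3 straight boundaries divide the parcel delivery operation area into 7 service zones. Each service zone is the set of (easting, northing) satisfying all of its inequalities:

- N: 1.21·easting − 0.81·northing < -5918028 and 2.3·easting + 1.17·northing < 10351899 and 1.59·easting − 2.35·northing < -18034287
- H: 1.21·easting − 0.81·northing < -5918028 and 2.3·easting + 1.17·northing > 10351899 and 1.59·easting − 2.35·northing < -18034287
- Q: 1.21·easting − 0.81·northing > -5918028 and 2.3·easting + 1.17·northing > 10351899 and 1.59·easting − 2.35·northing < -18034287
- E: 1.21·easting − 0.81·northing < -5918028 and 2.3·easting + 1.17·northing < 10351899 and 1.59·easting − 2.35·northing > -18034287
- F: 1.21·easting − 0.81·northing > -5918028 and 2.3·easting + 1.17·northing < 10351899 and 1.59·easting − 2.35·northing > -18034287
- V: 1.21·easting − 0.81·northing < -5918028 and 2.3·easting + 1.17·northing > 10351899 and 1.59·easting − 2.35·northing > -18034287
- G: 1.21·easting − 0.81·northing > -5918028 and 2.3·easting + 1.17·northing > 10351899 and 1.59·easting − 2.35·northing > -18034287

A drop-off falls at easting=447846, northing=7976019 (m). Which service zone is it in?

V

1.21·447846 − 0.81·7976019 = -5918681.730, which is < -5918028
2.3·447846 + 1.17·7976019 = 10361988.030, which is > 10351899
1.59·447846 − 2.35·7976019 = -18031569.510, which is > -18034287
This sign pattern matches V.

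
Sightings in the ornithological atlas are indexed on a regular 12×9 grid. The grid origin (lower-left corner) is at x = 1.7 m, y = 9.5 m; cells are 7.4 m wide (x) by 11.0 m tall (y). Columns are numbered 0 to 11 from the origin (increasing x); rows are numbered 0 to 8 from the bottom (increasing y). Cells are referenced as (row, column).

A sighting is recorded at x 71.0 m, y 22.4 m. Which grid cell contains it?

Column index: ⌊(71.0 − 1.7) / 7.4⌋ = ⌊9.365⌋ = 9
Row offset from origin: ⌊(22.4 − 9.5) / 11.0⌋ = ⌊1.173⌋ = 1 → row 1

(1, 9)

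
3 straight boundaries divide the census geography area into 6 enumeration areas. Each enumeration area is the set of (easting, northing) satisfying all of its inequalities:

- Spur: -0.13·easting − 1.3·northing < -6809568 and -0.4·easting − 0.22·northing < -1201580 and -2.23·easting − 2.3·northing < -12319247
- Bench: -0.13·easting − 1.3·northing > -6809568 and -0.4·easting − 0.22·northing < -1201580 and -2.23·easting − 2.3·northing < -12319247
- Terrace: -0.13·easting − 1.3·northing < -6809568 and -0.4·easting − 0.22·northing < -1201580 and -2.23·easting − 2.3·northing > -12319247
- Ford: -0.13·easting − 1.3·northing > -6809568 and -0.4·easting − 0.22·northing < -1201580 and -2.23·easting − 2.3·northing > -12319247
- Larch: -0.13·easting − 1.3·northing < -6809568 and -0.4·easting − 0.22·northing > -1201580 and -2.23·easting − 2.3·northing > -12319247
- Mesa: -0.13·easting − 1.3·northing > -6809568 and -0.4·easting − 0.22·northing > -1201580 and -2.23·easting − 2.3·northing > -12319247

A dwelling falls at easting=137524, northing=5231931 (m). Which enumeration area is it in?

-0.13·137524 − 1.3·5231931 = -6819388.420, which is < -6809568
-0.4·137524 − 0.22·5231931 = -1206034.420, which is < -1201580
-2.23·137524 − 2.3·5231931 = -12340119.820, which is < -12319247
This sign pattern matches Spur.

Spur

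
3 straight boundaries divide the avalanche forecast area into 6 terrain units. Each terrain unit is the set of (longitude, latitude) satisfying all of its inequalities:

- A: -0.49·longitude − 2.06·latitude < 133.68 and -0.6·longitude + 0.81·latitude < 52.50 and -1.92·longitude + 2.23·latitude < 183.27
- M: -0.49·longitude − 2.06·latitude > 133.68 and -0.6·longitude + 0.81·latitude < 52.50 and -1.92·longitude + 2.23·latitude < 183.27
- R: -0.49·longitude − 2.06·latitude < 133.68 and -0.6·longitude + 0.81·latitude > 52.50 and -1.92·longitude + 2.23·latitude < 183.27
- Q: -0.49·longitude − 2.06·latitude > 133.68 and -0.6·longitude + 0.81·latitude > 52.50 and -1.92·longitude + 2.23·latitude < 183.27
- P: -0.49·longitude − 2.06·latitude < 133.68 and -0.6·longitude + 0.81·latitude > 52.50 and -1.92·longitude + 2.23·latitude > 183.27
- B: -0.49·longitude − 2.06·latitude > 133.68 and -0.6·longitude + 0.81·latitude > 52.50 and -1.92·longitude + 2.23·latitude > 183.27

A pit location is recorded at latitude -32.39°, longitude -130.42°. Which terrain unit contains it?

A

-0.49·-130.42 − 2.06·-32.39 = 130.629, which is < 133.68
-0.6·-130.42 + 0.81·-32.39 = 52.016, which is < 52.50
-1.92·-130.42 + 2.23·-32.39 = 178.177, which is < 183.27
This sign pattern matches A.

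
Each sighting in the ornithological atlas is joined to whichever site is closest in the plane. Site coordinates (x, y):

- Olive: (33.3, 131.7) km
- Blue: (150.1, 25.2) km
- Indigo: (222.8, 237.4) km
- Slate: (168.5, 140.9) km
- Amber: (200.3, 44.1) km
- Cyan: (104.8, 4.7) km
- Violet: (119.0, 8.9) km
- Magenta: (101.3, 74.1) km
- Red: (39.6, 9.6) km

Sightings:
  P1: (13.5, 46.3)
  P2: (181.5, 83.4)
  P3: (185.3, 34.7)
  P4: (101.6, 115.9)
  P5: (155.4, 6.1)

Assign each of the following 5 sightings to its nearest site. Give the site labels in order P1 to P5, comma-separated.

P1 → Red (d²=2028.10)
P2 → Amber (d²=1897.93)
P3 → Amber (d²=313.36)
P4 → Magenta (d²=1747.33)
P5 → Blue (d²=392.90)

Red, Amber, Amber, Magenta, Blue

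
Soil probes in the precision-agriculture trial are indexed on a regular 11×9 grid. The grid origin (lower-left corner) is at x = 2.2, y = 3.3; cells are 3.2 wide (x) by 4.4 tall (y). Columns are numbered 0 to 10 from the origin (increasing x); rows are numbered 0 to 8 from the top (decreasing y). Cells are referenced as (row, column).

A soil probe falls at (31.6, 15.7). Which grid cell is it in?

(6, 9)

Column index: ⌊(31.6 − 2.2) / 3.2⌋ = ⌊9.188⌋ = 9
Row offset from origin: ⌊(15.7 − 3.3) / 4.4⌋ = ⌊2.818⌋ = 2 → row 6 (counted from top)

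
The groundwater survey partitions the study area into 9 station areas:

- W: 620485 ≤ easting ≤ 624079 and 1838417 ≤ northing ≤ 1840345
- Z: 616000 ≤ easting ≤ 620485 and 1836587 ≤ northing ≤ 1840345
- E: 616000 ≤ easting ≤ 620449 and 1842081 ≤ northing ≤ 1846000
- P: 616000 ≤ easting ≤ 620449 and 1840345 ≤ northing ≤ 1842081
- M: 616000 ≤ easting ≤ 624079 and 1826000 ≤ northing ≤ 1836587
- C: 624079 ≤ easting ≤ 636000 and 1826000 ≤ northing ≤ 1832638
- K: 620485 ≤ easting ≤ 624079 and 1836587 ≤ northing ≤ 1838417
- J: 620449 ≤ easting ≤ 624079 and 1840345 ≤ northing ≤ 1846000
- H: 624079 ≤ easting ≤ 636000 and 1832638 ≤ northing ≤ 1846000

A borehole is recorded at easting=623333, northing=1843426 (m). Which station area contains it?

The point has easting = 623333 and northing = 1843426.
Only J satisfies 620449 ≤ easting ≤ 624079 and 1840345 ≤ northing ≤ 1846000.

J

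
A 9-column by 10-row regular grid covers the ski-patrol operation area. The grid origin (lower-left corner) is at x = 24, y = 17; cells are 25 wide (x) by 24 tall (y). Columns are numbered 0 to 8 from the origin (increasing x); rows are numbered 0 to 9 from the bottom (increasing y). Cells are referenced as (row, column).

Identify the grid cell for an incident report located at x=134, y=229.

(8, 4)

Column index: ⌊(134 − 24) / 25⌋ = ⌊4.400⌋ = 4
Row offset from origin: ⌊(229 − 17) / 24⌋ = ⌊8.833⌋ = 8 → row 8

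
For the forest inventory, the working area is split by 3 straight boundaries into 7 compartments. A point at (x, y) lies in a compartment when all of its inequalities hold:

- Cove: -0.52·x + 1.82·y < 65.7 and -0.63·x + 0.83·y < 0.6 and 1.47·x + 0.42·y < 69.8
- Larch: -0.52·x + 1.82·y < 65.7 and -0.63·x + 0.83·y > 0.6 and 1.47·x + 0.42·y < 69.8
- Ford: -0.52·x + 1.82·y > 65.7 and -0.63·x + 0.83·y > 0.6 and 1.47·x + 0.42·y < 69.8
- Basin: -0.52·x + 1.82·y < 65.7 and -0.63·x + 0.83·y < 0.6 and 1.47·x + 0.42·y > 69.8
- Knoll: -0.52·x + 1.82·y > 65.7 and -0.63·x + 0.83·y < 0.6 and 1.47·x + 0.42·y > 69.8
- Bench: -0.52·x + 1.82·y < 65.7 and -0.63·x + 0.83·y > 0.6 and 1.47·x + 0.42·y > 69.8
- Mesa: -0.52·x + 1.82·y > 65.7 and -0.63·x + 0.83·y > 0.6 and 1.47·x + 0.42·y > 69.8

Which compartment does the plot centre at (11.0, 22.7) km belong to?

-0.52·11.0 + 1.82·22.7 = 35.594, which is < 65.7
-0.63·11.0 + 0.83·22.7 = 11.911, which is > 0.6
1.47·11.0 + 0.42·22.7 = 25.704, which is < 69.8
This sign pattern matches Larch.

Larch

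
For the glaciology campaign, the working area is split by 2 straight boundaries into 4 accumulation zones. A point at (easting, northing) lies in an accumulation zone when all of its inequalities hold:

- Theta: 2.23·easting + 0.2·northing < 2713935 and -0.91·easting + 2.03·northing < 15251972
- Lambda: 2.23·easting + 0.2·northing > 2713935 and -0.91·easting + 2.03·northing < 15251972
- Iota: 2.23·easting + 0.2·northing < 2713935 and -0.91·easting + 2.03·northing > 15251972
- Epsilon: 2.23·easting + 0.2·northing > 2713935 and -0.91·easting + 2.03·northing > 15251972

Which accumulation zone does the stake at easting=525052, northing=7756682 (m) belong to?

Epsilon

2.23·525052 + 0.2·7756682 = 2722202.360, which is > 2713935
-0.91·525052 + 2.03·7756682 = 15268267.140, which is > 15251972
This sign pattern matches Epsilon.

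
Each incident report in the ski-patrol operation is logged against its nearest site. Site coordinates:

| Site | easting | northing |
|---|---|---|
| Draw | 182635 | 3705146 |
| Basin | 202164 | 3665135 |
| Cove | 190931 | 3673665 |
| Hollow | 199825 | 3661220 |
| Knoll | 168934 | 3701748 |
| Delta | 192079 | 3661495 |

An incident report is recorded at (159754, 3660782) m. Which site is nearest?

Squared distances to each site:
Draw: 2491704657.000; Basin: 1817556709.000; Cove: 1137977018.000; Hollow: 1605876885.000; Knoll: 1762485556.000; Delta: 1045413994.000.
Minimum at Delta.

Delta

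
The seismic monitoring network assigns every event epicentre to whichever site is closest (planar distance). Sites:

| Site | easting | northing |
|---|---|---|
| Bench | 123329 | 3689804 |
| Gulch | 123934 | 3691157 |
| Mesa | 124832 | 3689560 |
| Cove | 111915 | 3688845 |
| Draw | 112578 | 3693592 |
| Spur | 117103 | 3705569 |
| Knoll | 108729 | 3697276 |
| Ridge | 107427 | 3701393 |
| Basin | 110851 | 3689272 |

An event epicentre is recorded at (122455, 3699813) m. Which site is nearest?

Squared distances to each site:
Bench: 100943957.000; Gulch: 77113777.000; Mesa: 110774138.000; Cove: 231388624.000; Draw: 136255970.000; Spur: 61775440.000; Knoll: 194839445.000; Ridge: 228337184.000; Basin: 245765497.000.
Minimum at Spur.

Spur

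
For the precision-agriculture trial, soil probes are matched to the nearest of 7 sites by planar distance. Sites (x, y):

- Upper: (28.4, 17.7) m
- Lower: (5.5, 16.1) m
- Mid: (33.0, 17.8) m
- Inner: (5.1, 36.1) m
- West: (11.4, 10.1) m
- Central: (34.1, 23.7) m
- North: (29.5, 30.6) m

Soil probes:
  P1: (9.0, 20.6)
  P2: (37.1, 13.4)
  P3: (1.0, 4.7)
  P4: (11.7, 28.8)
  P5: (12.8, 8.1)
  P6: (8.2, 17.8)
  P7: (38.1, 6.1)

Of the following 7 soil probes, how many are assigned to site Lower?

2

P1 → Lower
P2 → Mid
P3 → West
P4 → Inner
P5 → West
P6 → Lower
P7 → Mid
2 of the 7 go to Lower.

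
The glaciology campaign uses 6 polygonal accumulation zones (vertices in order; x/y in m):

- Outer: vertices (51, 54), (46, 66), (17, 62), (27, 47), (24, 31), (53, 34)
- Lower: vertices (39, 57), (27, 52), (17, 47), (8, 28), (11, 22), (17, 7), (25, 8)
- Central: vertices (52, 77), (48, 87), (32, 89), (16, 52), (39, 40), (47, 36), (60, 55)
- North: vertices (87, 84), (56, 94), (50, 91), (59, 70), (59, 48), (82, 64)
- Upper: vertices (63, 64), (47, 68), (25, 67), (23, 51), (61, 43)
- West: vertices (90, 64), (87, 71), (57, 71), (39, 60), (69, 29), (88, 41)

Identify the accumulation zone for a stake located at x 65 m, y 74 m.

North

Cast a ray rightward from (65, 74). For each polygon, the edges (by vertex number in listed order) whose endpoints lie on opposite sides of y = 74, where each meets that height, and whether that is right or left of the point:
Outer: no edge straddles that height → 0 crossings.
Lower: no edge straddles that height → 0 crossings.
Central: 3–4 at x≈25.5 (left), 7–1 at x≈53.1 (left) → 0 crossings.
North: 3–4 at x≈57.3 (left), 6–1 at x≈84.5 (right) → 1 crossing.
Upper: no edge straddles that height → 0 crossings.
West: no edge straddles that height → 0 crossings.
Only North has an odd count, so the point is inside North.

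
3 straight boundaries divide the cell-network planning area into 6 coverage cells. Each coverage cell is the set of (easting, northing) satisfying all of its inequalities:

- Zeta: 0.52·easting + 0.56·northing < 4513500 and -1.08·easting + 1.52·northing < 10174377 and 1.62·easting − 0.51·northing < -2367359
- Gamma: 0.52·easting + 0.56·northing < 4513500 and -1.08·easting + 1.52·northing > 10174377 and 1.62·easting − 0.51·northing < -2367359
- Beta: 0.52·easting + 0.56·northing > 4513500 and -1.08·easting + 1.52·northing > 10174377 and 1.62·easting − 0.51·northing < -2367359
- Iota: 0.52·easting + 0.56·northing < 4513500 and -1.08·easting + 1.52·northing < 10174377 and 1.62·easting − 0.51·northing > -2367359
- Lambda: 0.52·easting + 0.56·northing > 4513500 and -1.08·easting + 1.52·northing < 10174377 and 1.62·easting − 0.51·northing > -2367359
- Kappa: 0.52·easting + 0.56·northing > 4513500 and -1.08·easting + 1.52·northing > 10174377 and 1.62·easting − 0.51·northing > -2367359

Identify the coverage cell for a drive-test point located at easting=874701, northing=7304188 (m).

Lambda

0.52·874701 + 0.56·7304188 = 4545189.800, which is > 4513500
-1.08·874701 + 1.52·7304188 = 10157688.680, which is < 10174377
1.62·874701 − 0.51·7304188 = -2308120.260, which is > -2367359
This sign pattern matches Lambda.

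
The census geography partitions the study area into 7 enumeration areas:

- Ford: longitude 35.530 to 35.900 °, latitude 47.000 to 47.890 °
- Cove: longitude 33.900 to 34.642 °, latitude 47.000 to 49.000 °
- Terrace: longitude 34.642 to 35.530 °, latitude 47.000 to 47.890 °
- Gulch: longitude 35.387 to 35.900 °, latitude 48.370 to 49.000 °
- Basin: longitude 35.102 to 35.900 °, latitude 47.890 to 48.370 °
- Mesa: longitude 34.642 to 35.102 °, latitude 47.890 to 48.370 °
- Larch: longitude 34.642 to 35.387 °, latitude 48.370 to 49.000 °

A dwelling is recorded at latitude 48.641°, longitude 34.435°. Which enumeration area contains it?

Cove

The point has longitude = 34.435 and latitude = 48.641.
Only Cove satisfies 33.900 ≤ longitude ≤ 34.642 and 47.000 ≤ latitude ≤ 49.000.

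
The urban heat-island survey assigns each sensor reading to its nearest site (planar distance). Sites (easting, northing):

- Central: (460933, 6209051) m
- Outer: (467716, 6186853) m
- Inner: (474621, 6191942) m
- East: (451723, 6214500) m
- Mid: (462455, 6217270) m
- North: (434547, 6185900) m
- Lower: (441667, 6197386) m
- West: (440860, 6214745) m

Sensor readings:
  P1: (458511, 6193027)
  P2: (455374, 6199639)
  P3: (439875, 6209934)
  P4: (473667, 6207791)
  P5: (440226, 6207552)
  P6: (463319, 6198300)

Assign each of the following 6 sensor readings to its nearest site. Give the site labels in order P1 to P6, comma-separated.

Outer, Central, West, Central, West, Central

P1 → Outer (d²=122850301.00)
P2 → Central (d²=119488225.00)
P3 → West (d²=24115946.00)
P4 → Central (d²=163742356.00)
P5 → West (d²=52141205.00)
P6 → Central (d²=121276997.00)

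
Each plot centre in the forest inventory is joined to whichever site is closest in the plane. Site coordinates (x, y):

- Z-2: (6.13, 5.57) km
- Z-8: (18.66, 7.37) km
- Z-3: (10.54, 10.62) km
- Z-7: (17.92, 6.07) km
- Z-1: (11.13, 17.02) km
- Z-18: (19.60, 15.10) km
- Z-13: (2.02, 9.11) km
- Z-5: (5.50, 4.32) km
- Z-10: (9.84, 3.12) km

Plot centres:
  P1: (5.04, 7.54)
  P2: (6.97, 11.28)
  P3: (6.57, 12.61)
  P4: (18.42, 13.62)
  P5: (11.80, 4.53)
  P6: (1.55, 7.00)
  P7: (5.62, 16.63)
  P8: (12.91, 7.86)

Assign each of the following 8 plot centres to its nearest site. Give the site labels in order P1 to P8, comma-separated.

P1 → Z-2 (d²=5.07)
P2 → Z-3 (d²=13.18)
P3 → Z-3 (d²=19.72)
P4 → Z-18 (d²=3.58)
P5 → Z-10 (d²=5.83)
P6 → Z-13 (d²=4.67)
P7 → Z-1 (d²=30.51)
P8 → Z-3 (d²=13.23)

Z-2, Z-3, Z-3, Z-18, Z-10, Z-13, Z-1, Z-3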